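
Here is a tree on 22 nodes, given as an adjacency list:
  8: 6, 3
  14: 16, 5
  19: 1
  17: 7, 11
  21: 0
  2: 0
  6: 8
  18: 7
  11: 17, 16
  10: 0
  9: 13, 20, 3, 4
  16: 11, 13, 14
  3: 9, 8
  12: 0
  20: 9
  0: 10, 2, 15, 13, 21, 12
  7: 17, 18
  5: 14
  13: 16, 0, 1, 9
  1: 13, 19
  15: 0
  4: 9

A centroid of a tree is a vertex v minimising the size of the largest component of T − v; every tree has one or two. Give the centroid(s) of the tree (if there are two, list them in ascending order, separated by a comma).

13

If 13 is removed the pieces have sizes 7, 6, 6, 2, all ≤ ⌊22/2⌋ = 11.
Every other node leaves some component of size > 11, so the centroid is unique.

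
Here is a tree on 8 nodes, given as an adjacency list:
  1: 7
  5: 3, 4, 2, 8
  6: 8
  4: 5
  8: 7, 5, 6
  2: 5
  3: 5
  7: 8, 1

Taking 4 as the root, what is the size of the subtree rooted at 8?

4

Descendants of 8 (including itself): 8, 7, 6, 1. That's 4.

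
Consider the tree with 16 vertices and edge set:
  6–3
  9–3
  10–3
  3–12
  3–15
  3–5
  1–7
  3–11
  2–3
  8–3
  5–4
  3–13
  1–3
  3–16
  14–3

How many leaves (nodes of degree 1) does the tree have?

Degree-1 nodes: 2, 4, 6, 7, 8, 9, 10, 11, 12, 13, 14, 15, 16 — 13 of them.

13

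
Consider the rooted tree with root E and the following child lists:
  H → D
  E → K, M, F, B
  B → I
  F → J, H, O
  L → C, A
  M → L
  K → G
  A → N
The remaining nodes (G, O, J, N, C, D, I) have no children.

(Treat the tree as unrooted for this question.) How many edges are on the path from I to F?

3

I – B – E – F: 3 edges.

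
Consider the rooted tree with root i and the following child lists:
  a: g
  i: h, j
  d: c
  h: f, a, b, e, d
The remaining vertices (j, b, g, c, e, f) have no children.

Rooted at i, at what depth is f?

Climbing from f to the root: f → h → i. That's 2 steps.

2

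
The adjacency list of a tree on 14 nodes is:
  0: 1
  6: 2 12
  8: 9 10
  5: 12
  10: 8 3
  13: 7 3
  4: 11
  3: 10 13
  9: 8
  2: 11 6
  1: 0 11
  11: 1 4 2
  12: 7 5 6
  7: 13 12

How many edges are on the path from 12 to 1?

4

12 – 6 – 2 – 11 – 1: 4 edges.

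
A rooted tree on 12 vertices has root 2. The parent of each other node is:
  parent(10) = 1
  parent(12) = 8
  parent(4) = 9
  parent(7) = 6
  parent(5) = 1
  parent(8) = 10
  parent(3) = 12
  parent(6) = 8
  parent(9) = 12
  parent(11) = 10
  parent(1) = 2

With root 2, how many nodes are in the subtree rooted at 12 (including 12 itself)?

4

12's subtree: {12, 9, 3, 4}, size 4.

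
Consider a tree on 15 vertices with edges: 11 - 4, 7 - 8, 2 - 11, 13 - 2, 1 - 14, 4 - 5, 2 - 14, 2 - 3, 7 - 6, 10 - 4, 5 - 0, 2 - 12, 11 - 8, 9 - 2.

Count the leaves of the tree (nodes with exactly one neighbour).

Degree-1 nodes: 0, 1, 3, 6, 9, 10, 12, 13 — 8 of them.

8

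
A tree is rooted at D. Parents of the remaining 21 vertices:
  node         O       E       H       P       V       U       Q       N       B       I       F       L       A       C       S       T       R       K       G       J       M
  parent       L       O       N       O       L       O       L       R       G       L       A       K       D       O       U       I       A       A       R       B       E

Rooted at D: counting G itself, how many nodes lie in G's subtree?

3

The subtree rooted at G contains: G, B, J — 3 nodes.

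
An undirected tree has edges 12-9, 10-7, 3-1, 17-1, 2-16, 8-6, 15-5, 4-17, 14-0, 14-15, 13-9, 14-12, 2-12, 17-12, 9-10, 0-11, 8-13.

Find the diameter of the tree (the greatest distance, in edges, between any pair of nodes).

7

A longest path is 6–8–13–9–12–14–15–5, with 7 edges.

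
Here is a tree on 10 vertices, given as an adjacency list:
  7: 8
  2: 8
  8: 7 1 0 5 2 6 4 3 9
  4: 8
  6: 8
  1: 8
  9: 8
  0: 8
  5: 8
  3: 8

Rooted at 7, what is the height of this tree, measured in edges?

2 sits deepest: 7 – 8 – 2 — 2 edges from the root.

2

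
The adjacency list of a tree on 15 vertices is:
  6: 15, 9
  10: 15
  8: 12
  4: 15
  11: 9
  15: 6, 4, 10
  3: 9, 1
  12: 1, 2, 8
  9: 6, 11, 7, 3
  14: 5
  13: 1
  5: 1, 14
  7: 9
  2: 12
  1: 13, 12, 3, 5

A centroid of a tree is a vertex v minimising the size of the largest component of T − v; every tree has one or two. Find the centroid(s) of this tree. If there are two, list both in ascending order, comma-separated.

3

Delete 3: the remaining components have sizes 7, 7. Max 7 ≤ 7, so 3 is a centroid.
Every other node leaves some component of size > 7, so the centroid is unique.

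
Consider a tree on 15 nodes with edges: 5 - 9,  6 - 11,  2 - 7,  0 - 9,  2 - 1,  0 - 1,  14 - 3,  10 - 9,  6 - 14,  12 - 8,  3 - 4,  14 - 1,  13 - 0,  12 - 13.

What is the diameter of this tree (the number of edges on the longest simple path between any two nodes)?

7

BFS from 4 reaches 8 last, at distance 7; BFS from 8 confirms no node is farther.
Path: 4 – 3 – 14 – 1 – 0 – 13 – 12 – 8.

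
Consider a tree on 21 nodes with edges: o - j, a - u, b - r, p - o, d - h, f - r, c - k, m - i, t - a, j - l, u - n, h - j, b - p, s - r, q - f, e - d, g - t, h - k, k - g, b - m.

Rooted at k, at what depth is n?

Climbing from n to the root: n → u → a → t → g → k. That's 5 steps.

5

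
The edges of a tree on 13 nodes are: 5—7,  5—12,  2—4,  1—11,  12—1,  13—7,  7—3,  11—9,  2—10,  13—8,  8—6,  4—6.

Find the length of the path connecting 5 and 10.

5 - 7 - 13 - 8 - 6 - 4 - 2 - 10: 7 edges.

7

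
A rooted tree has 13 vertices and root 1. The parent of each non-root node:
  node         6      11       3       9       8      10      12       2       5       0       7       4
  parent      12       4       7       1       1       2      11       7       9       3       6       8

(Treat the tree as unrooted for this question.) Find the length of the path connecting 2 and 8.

6

The path is 2–7–6–12–11–4–8, which has 6 edges.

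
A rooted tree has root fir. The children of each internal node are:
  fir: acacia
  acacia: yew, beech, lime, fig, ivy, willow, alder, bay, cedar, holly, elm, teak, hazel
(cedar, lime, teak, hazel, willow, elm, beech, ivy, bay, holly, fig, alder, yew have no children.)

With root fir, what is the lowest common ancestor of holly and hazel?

acacia

Path holly→root: holly acacia fir; path hazel→root: hazel acacia fir.
First common node: acacia.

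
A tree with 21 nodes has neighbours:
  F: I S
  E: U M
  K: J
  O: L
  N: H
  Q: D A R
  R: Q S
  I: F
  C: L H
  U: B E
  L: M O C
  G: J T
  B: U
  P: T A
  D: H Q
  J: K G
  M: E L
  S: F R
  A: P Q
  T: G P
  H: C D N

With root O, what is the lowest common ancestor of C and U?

L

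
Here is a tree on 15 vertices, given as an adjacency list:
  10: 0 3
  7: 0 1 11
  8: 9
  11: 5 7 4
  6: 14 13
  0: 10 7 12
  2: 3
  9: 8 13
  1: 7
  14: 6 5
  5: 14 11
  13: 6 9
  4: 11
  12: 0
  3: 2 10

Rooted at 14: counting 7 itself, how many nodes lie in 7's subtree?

Descendants of 7 (including itself): 7, 0, 1, 10, 12, 3, 2. That's 7.

7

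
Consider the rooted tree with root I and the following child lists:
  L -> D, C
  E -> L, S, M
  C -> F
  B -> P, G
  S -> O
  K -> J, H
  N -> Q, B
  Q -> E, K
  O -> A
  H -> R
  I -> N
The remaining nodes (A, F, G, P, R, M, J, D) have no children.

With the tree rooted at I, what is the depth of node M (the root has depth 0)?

4

I–N–Q–E–M — 4 edges.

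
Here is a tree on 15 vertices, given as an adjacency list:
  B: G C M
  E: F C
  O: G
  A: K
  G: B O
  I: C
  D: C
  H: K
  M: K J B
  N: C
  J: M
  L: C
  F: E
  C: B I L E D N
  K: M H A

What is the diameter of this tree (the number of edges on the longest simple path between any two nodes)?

6

BFS from F reaches A last, at distance 6; BFS from A confirms no node is farther.
Path: F-E-C-B-M-K-A.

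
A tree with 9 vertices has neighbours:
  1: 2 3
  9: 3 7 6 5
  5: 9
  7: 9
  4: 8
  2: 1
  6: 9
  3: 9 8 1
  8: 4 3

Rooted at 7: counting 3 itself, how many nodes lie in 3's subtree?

The subtree rooted at 3 contains: 3, 1, 8, 2, 4 — 5 nodes.

5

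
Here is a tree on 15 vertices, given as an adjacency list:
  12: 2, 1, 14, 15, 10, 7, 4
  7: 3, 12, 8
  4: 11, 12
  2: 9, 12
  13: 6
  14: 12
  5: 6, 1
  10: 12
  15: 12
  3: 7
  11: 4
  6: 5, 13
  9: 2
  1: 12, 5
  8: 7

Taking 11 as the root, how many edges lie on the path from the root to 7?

3

11 – 4 – 12 – 7 — 3 edges.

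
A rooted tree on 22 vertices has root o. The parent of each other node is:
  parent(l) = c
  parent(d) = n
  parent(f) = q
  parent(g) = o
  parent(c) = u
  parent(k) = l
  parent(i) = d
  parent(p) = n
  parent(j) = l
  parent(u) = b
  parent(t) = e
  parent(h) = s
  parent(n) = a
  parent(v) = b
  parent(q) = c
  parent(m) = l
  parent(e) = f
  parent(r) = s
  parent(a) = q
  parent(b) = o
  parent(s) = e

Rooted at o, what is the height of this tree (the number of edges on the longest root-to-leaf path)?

The longest root-to-leaf path is o – b – u – c – q – f – e – s – h (8 edges).

8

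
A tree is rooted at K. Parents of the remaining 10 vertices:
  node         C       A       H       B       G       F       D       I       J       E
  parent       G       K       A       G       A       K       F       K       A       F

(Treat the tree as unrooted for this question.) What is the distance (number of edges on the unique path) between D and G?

4

Walking from D: D - F - K - A - G. Length 4.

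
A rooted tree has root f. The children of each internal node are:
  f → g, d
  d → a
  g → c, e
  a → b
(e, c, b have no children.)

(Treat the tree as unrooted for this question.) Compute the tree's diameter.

5

BFS from c reaches b last, at distance 5; BFS from b confirms no node is farther.
Path: c–g–f–d–a–b.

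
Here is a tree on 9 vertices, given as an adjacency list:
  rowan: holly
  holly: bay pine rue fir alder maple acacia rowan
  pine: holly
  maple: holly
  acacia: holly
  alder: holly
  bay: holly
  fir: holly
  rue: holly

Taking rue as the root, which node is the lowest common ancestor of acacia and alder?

holly

Path acacia→root: acacia holly rue; path alder→root: alder holly rue.
First common node: holly.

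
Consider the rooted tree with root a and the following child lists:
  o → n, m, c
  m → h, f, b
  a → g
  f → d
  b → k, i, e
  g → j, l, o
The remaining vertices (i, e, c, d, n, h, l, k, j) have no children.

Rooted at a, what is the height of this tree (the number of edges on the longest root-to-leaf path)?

5

A deepest node is e, reached by a – g – o – m – b – e.
That path has 5 edges, so the height is 5.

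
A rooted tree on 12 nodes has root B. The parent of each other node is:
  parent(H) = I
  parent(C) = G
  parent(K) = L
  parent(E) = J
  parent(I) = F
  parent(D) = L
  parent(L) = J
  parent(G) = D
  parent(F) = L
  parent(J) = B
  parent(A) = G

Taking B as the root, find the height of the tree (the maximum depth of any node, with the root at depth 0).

5

A deepest node is H, reached by B–J–L–F–I–H.
That path has 5 edges, so the height is 5.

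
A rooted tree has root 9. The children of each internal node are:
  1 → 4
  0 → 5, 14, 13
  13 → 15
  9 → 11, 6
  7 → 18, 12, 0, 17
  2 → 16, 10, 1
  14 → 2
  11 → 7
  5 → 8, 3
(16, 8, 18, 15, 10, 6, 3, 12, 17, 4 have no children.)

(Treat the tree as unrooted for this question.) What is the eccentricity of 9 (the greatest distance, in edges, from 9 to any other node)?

7

A farthest node from 9 is 4.
The path 9-11-7-0-14-2-1-4 has 7 edges.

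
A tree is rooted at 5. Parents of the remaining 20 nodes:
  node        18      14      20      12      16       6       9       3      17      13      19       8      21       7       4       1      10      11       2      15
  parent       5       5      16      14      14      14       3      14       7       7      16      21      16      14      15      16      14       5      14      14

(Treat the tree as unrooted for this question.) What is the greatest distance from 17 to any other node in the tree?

5

A farthest node from 17 is 8.
The path 17–7–14–16–21–8 has 5 edges.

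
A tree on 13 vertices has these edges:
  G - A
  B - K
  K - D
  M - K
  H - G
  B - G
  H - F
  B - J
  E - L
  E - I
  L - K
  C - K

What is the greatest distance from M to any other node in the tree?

Distances from M peak at 5, attained at F.
M – K – B – G – H – F

5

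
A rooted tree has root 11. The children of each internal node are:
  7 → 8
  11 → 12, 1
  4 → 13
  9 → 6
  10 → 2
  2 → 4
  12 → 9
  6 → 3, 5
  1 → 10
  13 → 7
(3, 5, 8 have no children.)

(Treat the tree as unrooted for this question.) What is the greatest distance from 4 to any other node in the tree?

8

A farthest node from 4 is 5 (3 also at distance 8).
The path 4-2-10-1-11-12-9-6-5 has 8 edges.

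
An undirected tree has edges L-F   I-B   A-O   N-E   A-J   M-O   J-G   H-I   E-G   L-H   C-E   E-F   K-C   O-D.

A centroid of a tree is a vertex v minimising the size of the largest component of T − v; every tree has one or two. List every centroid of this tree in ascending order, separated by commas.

E

If E is removed the pieces have sizes 6, 5, 2, 1, all ≤ ⌊15/2⌋ = 7.
Every other node leaves some component of size > 7, so the centroid is unique.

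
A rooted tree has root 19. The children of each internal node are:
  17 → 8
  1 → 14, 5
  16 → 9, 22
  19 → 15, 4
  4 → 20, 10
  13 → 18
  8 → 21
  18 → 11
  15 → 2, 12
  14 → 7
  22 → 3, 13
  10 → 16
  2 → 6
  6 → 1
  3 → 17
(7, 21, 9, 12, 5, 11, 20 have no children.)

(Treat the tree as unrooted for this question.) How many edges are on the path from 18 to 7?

The path is 18–13–22–16–10–4–19–15–2–6–1–14–7, which has 12 edges.

12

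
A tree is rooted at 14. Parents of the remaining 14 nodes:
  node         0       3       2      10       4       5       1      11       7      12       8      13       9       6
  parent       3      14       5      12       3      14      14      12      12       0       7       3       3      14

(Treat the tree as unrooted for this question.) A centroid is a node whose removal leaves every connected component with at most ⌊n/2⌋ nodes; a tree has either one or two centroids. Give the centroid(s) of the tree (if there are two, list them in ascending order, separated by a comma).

3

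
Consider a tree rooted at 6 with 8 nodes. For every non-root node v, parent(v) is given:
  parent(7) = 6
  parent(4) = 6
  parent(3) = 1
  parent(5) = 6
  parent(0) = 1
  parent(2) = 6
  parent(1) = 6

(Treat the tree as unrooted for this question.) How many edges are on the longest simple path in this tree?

3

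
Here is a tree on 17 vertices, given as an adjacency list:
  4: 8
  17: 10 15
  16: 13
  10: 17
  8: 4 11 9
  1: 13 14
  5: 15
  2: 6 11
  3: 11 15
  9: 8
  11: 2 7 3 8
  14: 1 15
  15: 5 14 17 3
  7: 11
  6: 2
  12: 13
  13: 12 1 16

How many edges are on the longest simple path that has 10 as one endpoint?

6

The node farthest from 10 is 4 (12, 16, 9, 6 also at distance 6), via 10 – 17 – 15 – 3 – 11 – 8 – 4 — 6 edges.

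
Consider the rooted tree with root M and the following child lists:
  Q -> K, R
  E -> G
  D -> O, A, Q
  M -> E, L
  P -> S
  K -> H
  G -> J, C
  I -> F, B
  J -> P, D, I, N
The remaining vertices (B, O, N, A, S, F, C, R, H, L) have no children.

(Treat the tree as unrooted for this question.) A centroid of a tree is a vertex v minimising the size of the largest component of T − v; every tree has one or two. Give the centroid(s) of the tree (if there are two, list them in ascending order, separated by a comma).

J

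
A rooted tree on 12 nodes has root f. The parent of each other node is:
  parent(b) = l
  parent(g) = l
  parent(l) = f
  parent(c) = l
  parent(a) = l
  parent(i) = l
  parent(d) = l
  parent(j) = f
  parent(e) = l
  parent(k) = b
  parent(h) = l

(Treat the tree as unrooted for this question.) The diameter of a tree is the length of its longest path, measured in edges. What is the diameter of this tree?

4

BFS from j reaches k last, at distance 4; BFS from k confirms no node is farther.
Path: j - f - l - b - k.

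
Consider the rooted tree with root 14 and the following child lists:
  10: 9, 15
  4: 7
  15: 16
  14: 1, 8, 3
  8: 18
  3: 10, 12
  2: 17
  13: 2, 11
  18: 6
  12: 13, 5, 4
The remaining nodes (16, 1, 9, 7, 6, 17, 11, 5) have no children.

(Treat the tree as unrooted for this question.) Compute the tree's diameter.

A longest path is 17 - 2 - 13 - 12 - 3 - 14 - 8 - 18 - 6, with 8 edges.

8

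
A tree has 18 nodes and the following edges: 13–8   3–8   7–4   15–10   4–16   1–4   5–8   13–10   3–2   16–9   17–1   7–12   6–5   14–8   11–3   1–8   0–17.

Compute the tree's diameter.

BFS from 12 reaches 15 last, at distance 7; BFS from 15 confirms no node is farther.
Path: 12 - 7 - 4 - 1 - 8 - 13 - 10 - 15.

7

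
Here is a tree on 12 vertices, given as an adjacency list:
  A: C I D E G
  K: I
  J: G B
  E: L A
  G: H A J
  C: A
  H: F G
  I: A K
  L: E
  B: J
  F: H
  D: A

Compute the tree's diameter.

BFS from F reaches L last, at distance 5; BFS from L confirms no node is farther.
Path: F - H - G - A - E - L.

5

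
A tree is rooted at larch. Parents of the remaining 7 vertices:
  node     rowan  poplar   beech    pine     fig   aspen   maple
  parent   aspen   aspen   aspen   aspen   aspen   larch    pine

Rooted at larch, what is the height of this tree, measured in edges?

maple sits deepest: larch-aspen-pine-maple — 3 edges from the root.

3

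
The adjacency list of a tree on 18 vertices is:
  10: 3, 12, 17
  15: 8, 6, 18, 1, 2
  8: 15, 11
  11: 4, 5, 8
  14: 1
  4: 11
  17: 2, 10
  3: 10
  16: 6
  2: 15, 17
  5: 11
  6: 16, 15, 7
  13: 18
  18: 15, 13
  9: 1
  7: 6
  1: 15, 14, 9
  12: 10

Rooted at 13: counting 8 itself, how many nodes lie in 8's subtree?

4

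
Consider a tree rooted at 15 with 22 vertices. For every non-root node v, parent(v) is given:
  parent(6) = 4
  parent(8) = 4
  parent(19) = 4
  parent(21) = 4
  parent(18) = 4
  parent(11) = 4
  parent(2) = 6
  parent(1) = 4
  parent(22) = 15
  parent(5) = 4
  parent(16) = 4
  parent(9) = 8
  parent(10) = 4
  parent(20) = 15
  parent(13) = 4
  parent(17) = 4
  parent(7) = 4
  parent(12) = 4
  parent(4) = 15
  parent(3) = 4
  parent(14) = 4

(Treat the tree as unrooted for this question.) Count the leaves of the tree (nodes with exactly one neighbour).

18

Exactly 18 nodes have a single neighbour: 1, 2, 3, 5, 7, 9, 10, 11, 12, 13, 14, 16, 17, 18, 19, 20, 21, 22.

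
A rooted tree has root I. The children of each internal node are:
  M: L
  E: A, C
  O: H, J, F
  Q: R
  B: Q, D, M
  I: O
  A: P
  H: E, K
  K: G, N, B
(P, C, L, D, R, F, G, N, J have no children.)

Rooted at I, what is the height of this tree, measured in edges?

6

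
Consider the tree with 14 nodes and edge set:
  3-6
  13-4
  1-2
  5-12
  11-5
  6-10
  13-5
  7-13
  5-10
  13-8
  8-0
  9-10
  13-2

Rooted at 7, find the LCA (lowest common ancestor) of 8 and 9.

8's ancestor chain is 8, 13, 7 and 9's is 9, 10, 5, 13, 7; they first meet at 13.

13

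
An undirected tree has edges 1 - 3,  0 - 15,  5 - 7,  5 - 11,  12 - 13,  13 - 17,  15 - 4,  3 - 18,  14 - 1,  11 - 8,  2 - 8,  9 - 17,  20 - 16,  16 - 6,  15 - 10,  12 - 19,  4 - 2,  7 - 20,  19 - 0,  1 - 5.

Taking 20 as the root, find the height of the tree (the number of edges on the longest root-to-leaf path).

9 sits deepest: 20-7-5-11-8-2-4-15-0-19-12-13-17-9 — 13 edges from the root.

13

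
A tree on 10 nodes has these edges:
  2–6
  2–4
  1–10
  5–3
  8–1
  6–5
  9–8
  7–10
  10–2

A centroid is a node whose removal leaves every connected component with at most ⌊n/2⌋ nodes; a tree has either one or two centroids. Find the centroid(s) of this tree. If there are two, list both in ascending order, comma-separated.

If 2 is removed the pieces have sizes 5, 3, 1, all ≤ ⌊10/2⌋ = 5.
Its neighbour 10 also leaves a largest component of size 5, so both are centroids.

2, 10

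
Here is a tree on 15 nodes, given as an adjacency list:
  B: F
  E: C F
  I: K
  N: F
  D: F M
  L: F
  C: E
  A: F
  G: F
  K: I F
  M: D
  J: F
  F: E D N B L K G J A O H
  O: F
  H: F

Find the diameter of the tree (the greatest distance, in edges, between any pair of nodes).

A longest path is C-E-F-K-I, with 4 edges.

4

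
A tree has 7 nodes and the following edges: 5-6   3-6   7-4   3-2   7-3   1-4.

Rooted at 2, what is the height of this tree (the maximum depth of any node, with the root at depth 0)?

A deepest node is 1, reached by 2 → 3 → 7 → 4 → 1.
That path has 4 edges, so the height is 4.

4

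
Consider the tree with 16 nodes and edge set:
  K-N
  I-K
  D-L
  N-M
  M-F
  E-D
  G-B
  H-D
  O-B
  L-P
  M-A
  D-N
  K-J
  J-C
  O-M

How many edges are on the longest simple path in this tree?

BFS from G reaches C last, at distance 7; BFS from C confirms no node is farther.
Path: G - B - O - M - N - K - J - C.

7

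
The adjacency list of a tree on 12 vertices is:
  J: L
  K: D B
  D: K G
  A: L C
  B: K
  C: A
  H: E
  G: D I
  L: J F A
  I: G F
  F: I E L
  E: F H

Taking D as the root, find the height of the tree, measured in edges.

C sits deepest: D-G-I-F-L-A-C — 6 edges from the root.

6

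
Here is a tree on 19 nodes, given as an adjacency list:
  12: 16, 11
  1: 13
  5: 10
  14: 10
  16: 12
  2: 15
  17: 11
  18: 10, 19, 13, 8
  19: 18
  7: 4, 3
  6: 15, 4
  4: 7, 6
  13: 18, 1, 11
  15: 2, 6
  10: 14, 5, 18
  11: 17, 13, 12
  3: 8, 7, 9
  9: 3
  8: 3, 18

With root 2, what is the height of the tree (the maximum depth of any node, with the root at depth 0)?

11

A deepest node is 16, reached by 2 → 15 → 6 → 4 → 7 → 3 → 8 → 18 → 13 → 11 → 12 → 16.
That path has 11 edges, so the height is 11.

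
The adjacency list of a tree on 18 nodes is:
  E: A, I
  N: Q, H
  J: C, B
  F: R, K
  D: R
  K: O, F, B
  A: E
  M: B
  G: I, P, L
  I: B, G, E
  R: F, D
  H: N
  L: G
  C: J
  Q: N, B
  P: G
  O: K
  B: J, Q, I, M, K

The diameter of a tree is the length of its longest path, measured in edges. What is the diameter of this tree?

7

Starting from D, a farthest node is H at distance 7.
One longest path: D - R - F - K - B - Q - N - H.
So the diameter is 7.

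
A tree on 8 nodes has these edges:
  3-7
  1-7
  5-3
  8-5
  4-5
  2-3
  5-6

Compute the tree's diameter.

4

BFS from 4 reaches 1 last, at distance 4; BFS from 1 confirms no node is farther.
Path: 4–5–3–7–1.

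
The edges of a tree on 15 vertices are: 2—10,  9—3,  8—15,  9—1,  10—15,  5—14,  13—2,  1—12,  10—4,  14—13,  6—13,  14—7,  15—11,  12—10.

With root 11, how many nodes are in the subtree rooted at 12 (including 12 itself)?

The subtree rooted at 12 contains: 12, 1, 9, 3 — 4 nodes.

4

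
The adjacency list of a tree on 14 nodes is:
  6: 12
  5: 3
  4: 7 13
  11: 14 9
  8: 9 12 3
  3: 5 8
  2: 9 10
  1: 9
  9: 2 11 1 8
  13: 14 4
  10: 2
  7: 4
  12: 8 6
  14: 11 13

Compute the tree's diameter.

8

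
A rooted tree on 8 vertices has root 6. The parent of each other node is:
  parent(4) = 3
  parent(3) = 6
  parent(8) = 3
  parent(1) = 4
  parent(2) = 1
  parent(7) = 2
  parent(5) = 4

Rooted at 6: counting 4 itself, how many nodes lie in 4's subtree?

5

Descendants of 4 (including itself): 4, 1, 5, 2, 7. That's 5.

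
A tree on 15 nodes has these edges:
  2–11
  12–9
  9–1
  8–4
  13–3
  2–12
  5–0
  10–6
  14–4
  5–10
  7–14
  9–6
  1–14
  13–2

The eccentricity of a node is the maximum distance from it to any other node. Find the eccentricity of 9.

4

Distances from 9 peak at 4, attained at 3 (0, 8 also at distance 4).
9 – 12 – 2 – 13 – 3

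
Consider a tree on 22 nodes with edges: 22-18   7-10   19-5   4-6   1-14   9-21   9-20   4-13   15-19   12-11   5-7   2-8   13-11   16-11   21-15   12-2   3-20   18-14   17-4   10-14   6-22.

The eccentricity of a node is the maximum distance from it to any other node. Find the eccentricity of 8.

18

A farthest node from 8 is 3.
The path 8–2–12–11–13–4–6–22–18–14–10–7–5–19–15–21–9–20–3 has 18 edges.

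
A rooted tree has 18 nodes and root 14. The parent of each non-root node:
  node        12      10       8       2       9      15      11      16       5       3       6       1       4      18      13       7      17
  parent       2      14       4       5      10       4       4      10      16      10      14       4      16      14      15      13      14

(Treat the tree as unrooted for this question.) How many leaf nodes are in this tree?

10

The leaves are 1, 3, 6, 7, 8, 9, 11, 12, 17, 18.
That is 10 leaves.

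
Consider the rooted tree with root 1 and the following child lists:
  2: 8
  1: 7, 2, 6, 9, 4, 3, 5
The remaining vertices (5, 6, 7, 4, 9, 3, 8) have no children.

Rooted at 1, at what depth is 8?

2

Climbing from 8 to the root: 8 – 2 – 1. That's 2 steps.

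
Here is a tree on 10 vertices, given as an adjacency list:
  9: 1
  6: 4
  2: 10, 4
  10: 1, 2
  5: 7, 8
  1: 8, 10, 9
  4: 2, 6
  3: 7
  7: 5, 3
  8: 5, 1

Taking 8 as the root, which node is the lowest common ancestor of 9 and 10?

1

Path 9→root: 9 1 8; path 10→root: 10 1 8.
First common node: 1.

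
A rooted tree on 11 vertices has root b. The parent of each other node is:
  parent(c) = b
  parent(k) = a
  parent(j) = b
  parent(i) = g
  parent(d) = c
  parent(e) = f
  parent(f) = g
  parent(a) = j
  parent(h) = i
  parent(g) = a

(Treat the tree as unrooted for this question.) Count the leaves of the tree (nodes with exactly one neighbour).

Exactly 4 nodes have a single neighbour: d, e, h, k.

4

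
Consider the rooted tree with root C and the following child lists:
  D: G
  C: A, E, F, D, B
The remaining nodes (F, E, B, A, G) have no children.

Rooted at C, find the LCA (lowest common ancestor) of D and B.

C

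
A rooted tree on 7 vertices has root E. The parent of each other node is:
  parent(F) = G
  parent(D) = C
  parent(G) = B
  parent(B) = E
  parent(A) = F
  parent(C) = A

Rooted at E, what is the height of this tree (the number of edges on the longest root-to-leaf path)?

6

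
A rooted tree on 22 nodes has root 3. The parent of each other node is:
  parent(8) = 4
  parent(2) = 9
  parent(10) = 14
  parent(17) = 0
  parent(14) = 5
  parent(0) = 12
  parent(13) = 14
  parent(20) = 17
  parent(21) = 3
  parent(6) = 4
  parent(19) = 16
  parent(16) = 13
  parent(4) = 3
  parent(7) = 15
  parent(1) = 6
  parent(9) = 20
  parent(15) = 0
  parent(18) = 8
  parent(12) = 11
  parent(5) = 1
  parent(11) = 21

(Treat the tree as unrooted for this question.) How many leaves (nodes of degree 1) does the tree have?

5

Exactly 5 nodes have a single neighbour: 2, 7, 10, 18, 19.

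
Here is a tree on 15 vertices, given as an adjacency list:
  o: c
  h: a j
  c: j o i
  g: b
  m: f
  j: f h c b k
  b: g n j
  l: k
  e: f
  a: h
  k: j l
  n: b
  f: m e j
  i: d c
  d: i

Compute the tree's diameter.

5

Starting from d, a farthest node is e at distance 5.
One longest path: d - i - c - j - f - e.
So the diameter is 5.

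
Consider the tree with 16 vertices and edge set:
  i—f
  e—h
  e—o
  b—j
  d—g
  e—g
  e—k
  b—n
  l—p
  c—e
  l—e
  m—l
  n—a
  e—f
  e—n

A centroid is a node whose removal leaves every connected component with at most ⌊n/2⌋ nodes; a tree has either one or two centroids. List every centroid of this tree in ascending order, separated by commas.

e

If e is removed the pieces have sizes 4, 3, 2, 2, 1, 1, 1, 1, all ≤ ⌊16/2⌋ = 8.
Every other node leaves some component of size > 8, so the centroid is unique.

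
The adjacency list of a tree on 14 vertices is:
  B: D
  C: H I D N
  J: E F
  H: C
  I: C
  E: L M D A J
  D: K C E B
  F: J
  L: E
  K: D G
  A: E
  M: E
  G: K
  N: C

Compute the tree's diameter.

5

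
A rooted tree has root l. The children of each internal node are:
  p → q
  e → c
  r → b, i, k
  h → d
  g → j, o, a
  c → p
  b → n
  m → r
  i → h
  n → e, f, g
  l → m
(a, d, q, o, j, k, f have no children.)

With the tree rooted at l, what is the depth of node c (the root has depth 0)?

6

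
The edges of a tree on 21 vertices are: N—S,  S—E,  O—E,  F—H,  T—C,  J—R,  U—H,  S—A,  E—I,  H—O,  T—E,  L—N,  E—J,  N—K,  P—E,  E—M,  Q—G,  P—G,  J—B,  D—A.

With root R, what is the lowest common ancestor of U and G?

Path U→root: U H O E J R; path G→root: G P E J R.
First common node: E.

E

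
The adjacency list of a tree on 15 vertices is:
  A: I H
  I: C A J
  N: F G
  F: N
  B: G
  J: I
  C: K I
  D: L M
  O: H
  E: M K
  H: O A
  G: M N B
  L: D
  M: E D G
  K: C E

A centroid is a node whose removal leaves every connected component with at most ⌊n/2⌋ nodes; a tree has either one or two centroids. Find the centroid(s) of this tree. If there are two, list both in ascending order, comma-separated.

E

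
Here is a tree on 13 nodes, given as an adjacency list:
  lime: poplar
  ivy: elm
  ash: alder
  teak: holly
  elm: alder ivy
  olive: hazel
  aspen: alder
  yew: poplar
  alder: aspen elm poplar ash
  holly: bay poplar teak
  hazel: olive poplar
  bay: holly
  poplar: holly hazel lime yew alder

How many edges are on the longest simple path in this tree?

Starting from olive, a farthest node is ivy at distance 5.
One longest path: olive - hazel - poplar - alder - elm - ivy.
So the diameter is 5.

5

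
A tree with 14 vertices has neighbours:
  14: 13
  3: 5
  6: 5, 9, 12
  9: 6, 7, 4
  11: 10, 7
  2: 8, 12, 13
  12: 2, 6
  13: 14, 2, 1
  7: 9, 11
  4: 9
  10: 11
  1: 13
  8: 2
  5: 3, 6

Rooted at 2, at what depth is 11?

5

Path from 2 to 11: 2 → 12 → 6 → 9 → 7 → 11, which has 5 edges.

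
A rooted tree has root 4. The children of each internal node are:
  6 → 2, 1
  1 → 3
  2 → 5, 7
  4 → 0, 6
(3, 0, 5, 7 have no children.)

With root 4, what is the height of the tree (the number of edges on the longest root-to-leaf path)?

7 sits deepest: 4–6–2–7 — 3 edges from the root.

3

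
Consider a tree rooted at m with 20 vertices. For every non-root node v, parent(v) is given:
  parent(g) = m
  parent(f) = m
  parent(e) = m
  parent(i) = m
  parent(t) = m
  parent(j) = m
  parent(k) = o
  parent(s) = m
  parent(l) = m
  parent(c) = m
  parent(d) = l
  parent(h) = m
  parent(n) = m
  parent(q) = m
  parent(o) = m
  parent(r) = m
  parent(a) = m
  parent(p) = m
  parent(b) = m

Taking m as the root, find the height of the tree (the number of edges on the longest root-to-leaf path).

2

A deepest node is k, reached by m – o – k.
That path has 2 edges, so the height is 2.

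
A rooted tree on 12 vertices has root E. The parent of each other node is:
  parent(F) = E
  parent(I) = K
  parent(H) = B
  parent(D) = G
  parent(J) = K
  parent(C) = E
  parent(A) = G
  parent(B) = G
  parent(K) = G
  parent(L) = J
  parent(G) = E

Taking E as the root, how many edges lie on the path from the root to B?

2

E – G – B — 2 edges.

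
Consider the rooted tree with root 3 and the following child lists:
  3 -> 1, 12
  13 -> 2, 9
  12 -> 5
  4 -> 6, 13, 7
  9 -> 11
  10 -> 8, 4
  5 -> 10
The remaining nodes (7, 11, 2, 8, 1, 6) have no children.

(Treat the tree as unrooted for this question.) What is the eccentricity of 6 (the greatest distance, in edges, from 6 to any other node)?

Distances from 6 peak at 6, attained at 1.
6-4-10-5-12-3-1

6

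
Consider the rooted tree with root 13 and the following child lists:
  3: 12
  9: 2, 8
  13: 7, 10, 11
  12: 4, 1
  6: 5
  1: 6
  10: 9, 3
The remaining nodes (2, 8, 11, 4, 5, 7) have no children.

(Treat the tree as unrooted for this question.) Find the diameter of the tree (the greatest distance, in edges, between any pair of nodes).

BFS from 5 reaches 7 last, at distance 7; BFS from 7 confirms no node is farther.
Path: 5 – 6 – 1 – 12 – 3 – 10 – 13 – 7.

7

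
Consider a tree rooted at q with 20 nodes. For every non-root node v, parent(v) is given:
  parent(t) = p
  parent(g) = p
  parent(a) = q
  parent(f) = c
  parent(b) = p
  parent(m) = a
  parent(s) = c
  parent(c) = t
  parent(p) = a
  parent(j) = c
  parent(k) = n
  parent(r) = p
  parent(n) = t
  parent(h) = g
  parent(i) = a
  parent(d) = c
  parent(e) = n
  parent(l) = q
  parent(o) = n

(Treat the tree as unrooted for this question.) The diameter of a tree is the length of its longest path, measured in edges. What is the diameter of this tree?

6

Starting from l, a farthest node is o at distance 6.
One longest path: l-q-a-p-t-n-o.
So the diameter is 6.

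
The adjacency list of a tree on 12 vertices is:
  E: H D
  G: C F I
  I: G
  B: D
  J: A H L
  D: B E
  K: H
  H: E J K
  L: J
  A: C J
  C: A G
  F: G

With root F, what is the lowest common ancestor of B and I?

B's ancestor chain is B, D, E, H, J, A, C, G, F and I's is I, G, F; they first meet at G.

G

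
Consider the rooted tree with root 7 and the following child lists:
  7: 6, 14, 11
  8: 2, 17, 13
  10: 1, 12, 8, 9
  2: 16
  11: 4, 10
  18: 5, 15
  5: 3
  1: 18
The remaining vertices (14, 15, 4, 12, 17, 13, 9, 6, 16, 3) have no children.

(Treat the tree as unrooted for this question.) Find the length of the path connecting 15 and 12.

4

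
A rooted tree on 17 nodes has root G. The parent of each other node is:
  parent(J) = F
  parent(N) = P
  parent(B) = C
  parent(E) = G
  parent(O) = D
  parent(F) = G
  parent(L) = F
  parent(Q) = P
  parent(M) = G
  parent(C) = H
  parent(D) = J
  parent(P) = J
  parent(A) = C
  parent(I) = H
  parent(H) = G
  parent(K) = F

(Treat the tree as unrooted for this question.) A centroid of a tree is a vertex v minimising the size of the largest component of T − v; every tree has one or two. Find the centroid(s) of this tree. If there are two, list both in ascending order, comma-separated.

Delete F: the remaining components have sizes 8, 6, 1, 1. Max 8 ≤ 8, so F is a centroid.
Every other node leaves some component of size > 8, so the centroid is unique.

F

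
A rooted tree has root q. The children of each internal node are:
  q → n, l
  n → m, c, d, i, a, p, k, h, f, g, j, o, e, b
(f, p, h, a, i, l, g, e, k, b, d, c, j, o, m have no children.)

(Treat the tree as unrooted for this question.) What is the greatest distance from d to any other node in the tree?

3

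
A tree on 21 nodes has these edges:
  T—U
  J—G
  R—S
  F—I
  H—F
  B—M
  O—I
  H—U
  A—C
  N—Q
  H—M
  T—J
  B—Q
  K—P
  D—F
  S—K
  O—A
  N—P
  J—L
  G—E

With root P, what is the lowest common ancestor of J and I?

H

Ancestors of J (toward the root): J, T, U, H, M, B, Q, N, P.
Ancestors of I: I, F, H, M, B, Q, N, P.
The deepest node appearing in both lists is H.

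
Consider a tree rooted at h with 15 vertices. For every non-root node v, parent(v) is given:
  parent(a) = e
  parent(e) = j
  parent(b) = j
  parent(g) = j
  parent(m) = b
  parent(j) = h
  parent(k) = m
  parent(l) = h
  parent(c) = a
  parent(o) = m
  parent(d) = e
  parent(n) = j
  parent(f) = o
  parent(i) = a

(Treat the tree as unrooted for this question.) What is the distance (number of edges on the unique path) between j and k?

3

Walking from j: j – b – m – k. Length 3.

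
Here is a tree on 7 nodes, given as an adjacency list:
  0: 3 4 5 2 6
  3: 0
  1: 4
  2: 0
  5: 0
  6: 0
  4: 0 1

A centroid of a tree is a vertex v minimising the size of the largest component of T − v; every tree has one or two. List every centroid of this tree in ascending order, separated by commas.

Delete 0: the remaining components have sizes 2, 1, 1, 1, 1. Max 2 ≤ 3, so 0 is a centroid.
Every other node leaves some component of size > 3, so the centroid is unique.

0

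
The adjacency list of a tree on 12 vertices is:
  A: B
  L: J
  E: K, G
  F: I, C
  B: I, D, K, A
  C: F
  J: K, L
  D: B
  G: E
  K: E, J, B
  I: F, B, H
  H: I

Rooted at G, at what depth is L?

G–E–K–J–L — 4 edges.

4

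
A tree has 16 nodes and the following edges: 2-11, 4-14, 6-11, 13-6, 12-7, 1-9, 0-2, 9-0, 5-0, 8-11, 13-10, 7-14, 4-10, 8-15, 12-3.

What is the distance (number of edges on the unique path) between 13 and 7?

Walking from 13: 13 - 10 - 4 - 14 - 7. Length 4.

4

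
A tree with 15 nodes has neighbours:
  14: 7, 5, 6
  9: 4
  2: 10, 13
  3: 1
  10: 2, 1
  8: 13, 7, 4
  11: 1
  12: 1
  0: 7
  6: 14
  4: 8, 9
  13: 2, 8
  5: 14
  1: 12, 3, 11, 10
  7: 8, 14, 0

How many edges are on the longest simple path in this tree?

A longest path is 3 - 1 - 10 - 2 - 13 - 8 - 7 - 14 - 6, with 8 edges.

8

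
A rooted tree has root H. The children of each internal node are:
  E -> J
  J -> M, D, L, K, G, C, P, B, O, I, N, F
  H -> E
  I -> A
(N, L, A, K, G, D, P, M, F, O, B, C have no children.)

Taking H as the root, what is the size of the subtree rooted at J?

The subtree rooted at J contains: J, D, I, P, B, N, G, O, C, K, M, L, F, A — 14 nodes.

14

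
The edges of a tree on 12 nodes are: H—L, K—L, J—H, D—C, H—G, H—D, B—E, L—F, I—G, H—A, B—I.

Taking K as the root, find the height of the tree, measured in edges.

6

A deepest node is E, reached by K-L-H-G-I-B-E.
That path has 6 edges, so the height is 6.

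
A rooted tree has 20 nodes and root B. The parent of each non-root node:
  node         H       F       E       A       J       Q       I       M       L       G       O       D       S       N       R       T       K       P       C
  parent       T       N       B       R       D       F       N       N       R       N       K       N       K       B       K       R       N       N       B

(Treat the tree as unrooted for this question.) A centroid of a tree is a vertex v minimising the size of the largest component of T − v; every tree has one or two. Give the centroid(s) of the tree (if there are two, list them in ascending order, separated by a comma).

N

Removing N splits the tree into components of sizes 8, 3, 2, 2, 1, 1, 1, 1; the largest is 8 ≤ ⌊20/2⌋ = 10.
Every other node leaves some component of size > 10, so the centroid is unique.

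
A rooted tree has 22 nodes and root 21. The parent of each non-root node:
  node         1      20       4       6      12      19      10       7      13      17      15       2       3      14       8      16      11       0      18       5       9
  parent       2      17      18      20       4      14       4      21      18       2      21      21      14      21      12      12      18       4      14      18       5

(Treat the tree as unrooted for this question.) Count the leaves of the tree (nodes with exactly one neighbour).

Exactly 13 nodes have a single neighbour: 0, 1, 3, 6, 7, 8, 9, 10, 11, 13, 15, 16, 19.

13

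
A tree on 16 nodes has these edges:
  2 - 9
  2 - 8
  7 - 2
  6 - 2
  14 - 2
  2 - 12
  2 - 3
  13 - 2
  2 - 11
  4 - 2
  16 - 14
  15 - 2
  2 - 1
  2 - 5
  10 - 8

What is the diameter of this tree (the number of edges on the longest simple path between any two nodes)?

4

A longest path is 16–14–2–8–10, with 4 edges.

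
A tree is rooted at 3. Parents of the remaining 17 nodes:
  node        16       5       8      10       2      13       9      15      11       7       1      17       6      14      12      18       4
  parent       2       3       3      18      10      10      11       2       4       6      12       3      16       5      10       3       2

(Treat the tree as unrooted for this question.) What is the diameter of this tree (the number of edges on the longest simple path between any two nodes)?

A longest path is 7-6-16-2-10-18-3-5-14, with 8 edges.

8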